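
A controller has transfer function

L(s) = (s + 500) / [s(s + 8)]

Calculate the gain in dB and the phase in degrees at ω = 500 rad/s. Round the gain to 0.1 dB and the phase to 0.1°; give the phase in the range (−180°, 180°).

-51.0 dB, -134.1°

At s = jω = j500:
zero (s+500): 500 + j500 → |·| = √(500²+500²) = √500000 ≈ 707.11, ∠ = arctan(500/500) ≈ 45.00°
pole (s+8): 8 + j500 → |·| = √(8²+500²) = √250064 ≈ 500.06, ∠ = arctan(500/8) ≈ 89.08°
pole at origin: |s| = 500, ∠ = 90.00° (in denominator)
|L| = 1 · 707.11 / 2.5003e+05 ≈ 0.0028281
Gain = 20 log₁₀(0.0028281) ≈ -50.97 dB
∠L = 45.00° − 179.08° = -134.08°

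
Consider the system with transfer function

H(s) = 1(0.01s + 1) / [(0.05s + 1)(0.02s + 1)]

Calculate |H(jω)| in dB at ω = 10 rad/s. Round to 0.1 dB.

At ω = 10 rad/s:
zero (1 + j10·0.01) = 1 + j0.1 → |·| ≈ 1.005, ∠ ≈ 5.71°
pole (1 + j10·0.05) = 1 + j0.5 → |·| ≈ 1.118, ∠ ≈ 26.57°
pole (1 + j10·0.02) = 1 + j0.2 → |·| ≈ 1.0198, ∠ ≈ 11.31°
|H| = 1 · 1.005 / (1.118 · 1.0198) ≈ 0.88147
Gain = 20 log₁₀(0.88147) ≈ -1.10 dB

-1.1 dB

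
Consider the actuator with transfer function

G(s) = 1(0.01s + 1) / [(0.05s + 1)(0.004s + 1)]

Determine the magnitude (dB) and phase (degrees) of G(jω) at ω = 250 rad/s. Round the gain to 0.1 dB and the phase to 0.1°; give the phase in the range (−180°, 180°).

-16.4 dB, -62.2°

At ω = 250 rad/s:
zero (1 + j250·0.01) = 1 + j2.5 → |·| ≈ 2.6926, ∠ ≈ 68.20°
pole (1 + j250·0.05) = 1 + j12.5 → |·| ≈ 12.54, ∠ ≈ 85.43°
pole (1 + j250·0.004) = 1 + j1 → |·| ≈ 1.4142, ∠ ≈ 45.00°
|G| = 1 · 2.6926 / (12.54 · 1.4142) ≈ 0.15183
Gain = 20 log₁₀(0.15183) ≈ -16.37 dB
∠G = (68.20°) − (85.43° + 45.00°) = -62.23°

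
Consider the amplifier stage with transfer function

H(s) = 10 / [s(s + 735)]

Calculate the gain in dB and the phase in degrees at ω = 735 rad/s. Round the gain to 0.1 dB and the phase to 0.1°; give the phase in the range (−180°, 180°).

At s = jω = j735:
pole (s+735): 735 + j735 → |·| = √(735²+735²) = √1080450 ≈ 1039.4, ∠ = arctan(735/735) ≈ 45.00°
pole at origin: |s| = 735, ∠ = 90.00° (in denominator)
|H| = 10 / 7.6396e+05 ≈ 1.309e-05
Gain = 20 log₁₀(1.309e-05) ≈ -97.66 dB
∠H = 0.00° − 135.00° = -135.00°

-97.7 dB, -135.0°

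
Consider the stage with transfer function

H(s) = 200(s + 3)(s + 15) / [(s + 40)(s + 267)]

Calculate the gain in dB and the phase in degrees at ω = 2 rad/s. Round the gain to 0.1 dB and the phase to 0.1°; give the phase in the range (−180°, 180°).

At s = jω = j2:
zero (s+3): 3 + j2 → |·| = √(3²+2²) = √13 ≈ 3.6056, ∠ = arctan(2/3) ≈ 33.69°
zero (s+15): 15 + j2 → |·| = √(15²+2²) = √229 ≈ 15.133, ∠ = arctan(2/15) ≈ 7.59°
pole (s+40): 40 + j2 → |·| = √(40²+2²) = √1604 ≈ 40.05, ∠ = arctan(2/40) ≈ 2.86°
pole (s+267): 267 + j2 → |·| = √(267²+2²) = √71293 ≈ 267.01, ∠ = arctan(2/267) ≈ 0.43°
|H| = 200 · 54.564 / 10694 ≈ 1.0205
Gain = 20 log₁₀(1.0205) ≈ 0.18 dB
∠H = 41.28° − 3.29° = 37.99°

0.2 dB, 38.0°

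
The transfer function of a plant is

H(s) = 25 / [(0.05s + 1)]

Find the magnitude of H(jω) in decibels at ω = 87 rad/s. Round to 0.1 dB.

At ω = 87 rad/s:
pole (1 + j87·0.05) = 1 + j4.35 → |·| ≈ 4.4635, ∠ ≈ 77.05°
|H| = 25 · 1 / (4.4635) ≈ 5.601
Gain = 20 log₁₀(5.601) ≈ 14.97 dB

15.0 dB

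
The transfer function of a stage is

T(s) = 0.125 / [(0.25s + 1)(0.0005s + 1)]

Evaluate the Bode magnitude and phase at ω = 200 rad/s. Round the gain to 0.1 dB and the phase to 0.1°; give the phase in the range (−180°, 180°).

-52.1 dB, -94.6°

At ω = 200 rad/s:
pole (1 + j200·0.25) = 1 + j50 → |·| ≈ 50.01, ∠ ≈ 88.85°
pole (1 + j200·0.0005) = 1 + j0.1 → |·| ≈ 1.005, ∠ ≈ 5.71°
|T| = 0.125 · 1 / (50.01 · 1.005) ≈ 0.0024871
Gain = 20 log₁₀(0.0024871) ≈ -52.09 dB
∠T = (0°) − (88.85° + 5.71°) = -94.56°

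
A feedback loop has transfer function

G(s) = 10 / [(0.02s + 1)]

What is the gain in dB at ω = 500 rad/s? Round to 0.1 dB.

-0.0 dB

At ω = 500 rad/s:
pole (1 + j500·0.02) = 1 + j10 → |·| ≈ 10.05, ∠ ≈ 84.29°
|G| = 10 · 1 / (10.05) ≈ 0.99502
Gain = 20 log₁₀(0.99502) ≈ -0.04 dB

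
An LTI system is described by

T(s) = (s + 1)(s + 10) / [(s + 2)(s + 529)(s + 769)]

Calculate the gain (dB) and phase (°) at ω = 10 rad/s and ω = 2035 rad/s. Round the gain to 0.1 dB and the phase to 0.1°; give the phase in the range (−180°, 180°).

At s = jω = j10:
zero (s+1): 1 + j10 → |·| = √(1²+10²) = √101 ≈ 10.05, ∠ = arctan(10/1) ≈ 84.29°
zero (s+10): 10 + j10 → |·| = √(10²+10²) = √200 ≈ 14.142, ∠ = arctan(10/10) ≈ 45.00°
pole (s+2): 2 + j10 → |·| = √(2²+10²) = √104 ≈ 10.198, ∠ = arctan(10/2) ≈ 78.69°
pole (s+529): 529 + j10 → |·| = √(529²+10²) = √279941 ≈ 529.09, ∠ = arctan(10/529) ≈ 1.08°
pole (s+769): 769 + j10 → |·| = √(769²+10²) = √591461 ≈ 769.07, ∠ = arctan(10/769) ≈ 0.75°
|T| = 1 · 142.13 / 4.1496e+06 ≈ 3.4251e-05
Gain = 20 log₁₀(3.4251e-05) ≈ -89.31 dB
∠T = 129.29° − 80.52° = 48.77°

At s = jω = j2035:
zero (s+1): 1 + j2035 → |·| = √(1²+2035²) = √4141226 ≈ 2035, ∠ = arctan(2035/1) ≈ 89.97°
zero (s+10): 10 + j2035 → |·| = √(10²+2035²) = √4141325 ≈ 2035, ∠ = arctan(2035/10) ≈ 89.72°
pole (s+2): 2 + j2035 → |·| = √(2²+2035²) = √4141229 ≈ 2035, ∠ = arctan(2035/2) ≈ 89.94°
pole (s+529): 529 + j2035 → |·| = √(529²+2035²) = √4421066 ≈ 2102.6, ∠ = arctan(2035/529) ≈ 75.43°
pole (s+769): 769 + j2035 → |·| = √(769²+2035²) = √4732586 ≈ 2175.5, ∠ = arctan(2035/769) ≈ 69.30°
|T| = 1 · 4.1412e+06 / 9.3085e+09 ≈ 0.00044488
Gain = 20 log₁₀(0.00044488) ≈ -67.04 dB
∠T = 179.69° − 234.67° = -54.98°

ω = 10: -89.3 dB, 48.8°; ω = 2035: -67.0 dB, -55.0°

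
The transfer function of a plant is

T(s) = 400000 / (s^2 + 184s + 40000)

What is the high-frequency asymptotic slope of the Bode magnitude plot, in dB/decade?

-40 dB/decade

Each pole contributes −20 dB/decade at high frequency; each zero contributes +20 dB/decade.
Net: 0 zero(s) − 2 pole(s) → -40 dB/decade.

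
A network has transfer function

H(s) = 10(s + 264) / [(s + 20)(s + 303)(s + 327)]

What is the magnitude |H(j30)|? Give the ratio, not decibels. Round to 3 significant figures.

At s = jω = j30:
zero (s+264): 264 + j30 → |·| = √(264²+30²) = √70596 ≈ 265.7, ∠ = arctan(30/264) ≈ 6.48°
pole (s+20): 20 + j30 → |·| = √(20²+30²) = √1300 ≈ 36.056, ∠ = arctan(30/20) ≈ 56.31°
pole (s+303): 303 + j30 → |·| = √(303²+30²) = √92709 ≈ 304.48, ∠ = arctan(30/303) ≈ 5.65°
pole (s+327): 327 + j30 → |·| = √(327²+30²) = √107829 ≈ 328.37, ∠ = arctan(30/327) ≈ 5.24°
|H| = 10 · 265.7 / 3.605e+06 ≈ 0.00073703

0.000737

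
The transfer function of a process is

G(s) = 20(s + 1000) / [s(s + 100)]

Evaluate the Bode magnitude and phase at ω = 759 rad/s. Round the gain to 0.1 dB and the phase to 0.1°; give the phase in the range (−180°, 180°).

-27.3 dB, -135.3°

At s = jω = j759:
zero (s+1000): 1000 + j759 → |·| = √(1000²+759²) = √1576081 ≈ 1255.4, ∠ = arctan(759/1000) ≈ 37.20°
pole (s+100): 100 + j759 → |·| = √(100²+759²) = √586081 ≈ 765.56, ∠ = arctan(759/100) ≈ 82.49°
pole at origin: |s| = 759, ∠ = 90.00° (in denominator)
|G| = 20 · 1255.4 / 5.8106e+05 ≈ 0.043211
Gain = 20 log₁₀(0.043211) ≈ -27.29 dB
∠G = 37.20° − 172.49° = -135.29°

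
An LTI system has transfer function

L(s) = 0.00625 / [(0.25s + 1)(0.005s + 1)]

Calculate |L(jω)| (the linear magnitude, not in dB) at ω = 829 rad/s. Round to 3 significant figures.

At ω = 829 rad/s:
pole (1 + j829·0.25) = 1 + j207.25 → |·| ≈ 207.25, ∠ ≈ 89.72°
pole (1 + j829·0.005) = 1 + j4.145 → |·| ≈ 4.2639, ∠ ≈ 76.44°
|L| = 0.00625 · 1 / (207.25 · 4.2639) ≈ 7.0726e-06

7.07e-06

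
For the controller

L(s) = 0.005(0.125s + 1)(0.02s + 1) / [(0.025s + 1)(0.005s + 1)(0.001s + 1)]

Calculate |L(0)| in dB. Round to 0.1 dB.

-46.0 dB

L(0) = 0.005 · 1 / 1 = 0.005
20 log₁₀(0.005) ≈ -46.02 dB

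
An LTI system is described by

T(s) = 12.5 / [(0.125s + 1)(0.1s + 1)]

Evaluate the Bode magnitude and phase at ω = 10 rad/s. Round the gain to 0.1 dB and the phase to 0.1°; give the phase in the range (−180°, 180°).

At ω = 10 rad/s:
pole (1 + j10·0.125) = 1 + j1.25 → |·| ≈ 1.6008, ∠ ≈ 51.34°
pole (1 + j10·0.1) = 1 + j1 → |·| ≈ 1.4142, ∠ ≈ 45.00°
|T| = 12.5 · 1 / (1.6008 · 1.4142) ≈ 5.5216
Gain = 20 log₁₀(5.5216) ≈ 14.84 dB
∠T = (0°) − (51.34° + 45.00°) = -96.34°

14.8 dB, -96.3°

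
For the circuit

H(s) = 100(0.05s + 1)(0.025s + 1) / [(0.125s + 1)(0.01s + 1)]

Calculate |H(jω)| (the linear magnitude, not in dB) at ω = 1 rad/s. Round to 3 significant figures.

At ω = 1 rad/s:
zero (1 + j1·0.05) = 1 + j0.05 → |·| ≈ 1.0012, ∠ ≈ 2.86°
zero (1 + j1·0.025) = 1 + j0.025 → |·| ≈ 1.0003, ∠ ≈ 1.43°
pole (1 + j1·0.125) = 1 + j0.125 → |·| ≈ 1.0078, ∠ ≈ 7.13°
pole (1 + j1·0.01) = 1 + j0.01 → |·| ≈ 1, ∠ ≈ 0.57°
|H| = 100 · 1.0012 · 1.0003 / (1.0078 · 1) ≈ 99.375

99.4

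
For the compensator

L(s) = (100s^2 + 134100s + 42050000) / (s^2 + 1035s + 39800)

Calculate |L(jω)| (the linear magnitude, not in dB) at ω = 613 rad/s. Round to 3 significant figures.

115

Substitute s = j613:
Numerator: 100(j613)^2 + 134100(j613) + 42050000 = 4473100 + j82203300
Denominator: (j613)^2 + 1035(j613) + 39800 = -335969 + j634455
|N| = √(4473100² + 82203300²) ≈ 8.2325e+07, ∠N ≈ 86.89°
|D| = √(335969² + 634455²) ≈ 7.1792e+05, ∠D ≈ 117.90°
|L| = 8.2325e+07 / 7.1792e+05 ≈ 114.67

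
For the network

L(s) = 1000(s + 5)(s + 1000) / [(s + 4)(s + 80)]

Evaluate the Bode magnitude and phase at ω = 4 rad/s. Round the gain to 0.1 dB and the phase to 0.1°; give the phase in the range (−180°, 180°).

At s = jω = j4:
zero (s+5): 5 + j4 → |·| = √(5²+4²) = √41 ≈ 6.4031, ∠ = arctan(4/5) ≈ 38.66°
zero (s+1000): 1000 + j4 → |·| = √(1000²+4²) = √1000016 ≈ 1000, ∠ = arctan(4/1000) ≈ 0.23°
pole (s+4): 4 + j4 → |·| = √(4²+4²) = √32 ≈ 5.6569, ∠ = arctan(4/4) ≈ 45.00°
pole (s+80): 80 + j4 → |·| = √(80²+4²) = √6416 ≈ 80.1, ∠ = arctan(4/80) ≈ 2.86°
|L| = 1000 · 6403.1 / 453.12 ≈ 14131
Gain = 20 log₁₀(14131) ≈ 83.00 dB
∠L = 38.89° − 47.86° = -8.97°

83.0 dB, -9.0°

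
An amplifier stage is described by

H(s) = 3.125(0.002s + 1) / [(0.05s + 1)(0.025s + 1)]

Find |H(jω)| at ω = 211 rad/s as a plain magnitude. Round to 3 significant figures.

0.0596

At ω = 211 rad/s:
zero (1 + j211·0.002) = 1 + j0.422 → |·| ≈ 1.0854, ∠ ≈ 22.88°
pole (1 + j211·0.05) = 1 + j10.55 → |·| ≈ 10.597, ∠ ≈ 84.59°
pole (1 + j211·0.025) = 1 + j5.275 → |·| ≈ 5.369, ∠ ≈ 79.27°
|H| = 3.125 · 1.0854 / (10.597 · 5.369) ≈ 0.059616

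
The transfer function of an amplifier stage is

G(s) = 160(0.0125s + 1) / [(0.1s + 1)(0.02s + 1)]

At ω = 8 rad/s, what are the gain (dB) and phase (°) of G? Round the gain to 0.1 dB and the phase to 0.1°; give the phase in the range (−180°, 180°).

41.9 dB, -42.0°

At ω = 8 rad/s:
zero (1 + j8·0.0125) = 1 + j0.1 → |·| ≈ 1.005, ∠ ≈ 5.71°
pole (1 + j8·0.1) = 1 + j0.8 → |·| ≈ 1.2806, ∠ ≈ 38.66°
pole (1 + j8·0.02) = 1 + j0.16 → |·| ≈ 1.0127, ∠ ≈ 9.09°
|G| = 160 · 1.005 / (1.2806 · 1.0127) ≈ 123.99
Gain = 20 log₁₀(123.99) ≈ 41.87 dB
∠G = (5.71°) − (38.66° + 9.09°) = -42.04°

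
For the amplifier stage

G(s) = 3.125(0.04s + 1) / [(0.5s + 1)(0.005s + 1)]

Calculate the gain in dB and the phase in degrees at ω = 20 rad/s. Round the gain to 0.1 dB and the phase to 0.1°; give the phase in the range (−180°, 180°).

-8.0 dB, -51.3°

At ω = 20 rad/s:
zero (1 + j20·0.04) = 1 + j0.8 → |·| ≈ 1.2806, ∠ ≈ 38.66°
pole (1 + j20·0.5) = 1 + j10 → |·| ≈ 10.05, ∠ ≈ 84.29°
pole (1 + j20·0.005) = 1 + j0.1 → |·| ≈ 1.005, ∠ ≈ 5.71°
|G| = 3.125 · 1.2806 / (10.05 · 1.005) ≈ 0.39622
Gain = 20 log₁₀(0.39622) ≈ -8.04 dB
∠G = (38.66°) − (84.29° + 5.71°) = -51.34°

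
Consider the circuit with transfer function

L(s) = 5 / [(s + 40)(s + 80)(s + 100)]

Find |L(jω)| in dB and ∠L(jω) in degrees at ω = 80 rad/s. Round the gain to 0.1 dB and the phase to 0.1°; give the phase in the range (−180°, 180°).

-108.3 dB, -147.1°

At s = jω = j80:
pole (s+40): 40 + j80 → |·| = √(40²+80²) = √8000 ≈ 89.443, ∠ = arctan(80/40) ≈ 63.43°
pole (s+80): 80 + j80 → |·| = √(80²+80²) = √12800 ≈ 113.14, ∠ = arctan(80/80) ≈ 45.00°
pole (s+100): 100 + j80 → |·| = √(100²+80²) = √16400 ≈ 128.06, ∠ = arctan(80/100) ≈ 38.66°
|L| = 5 / 1.2959e+06 ≈ 3.8583e-06
Gain = 20 log₁₀(3.8583e-06) ≈ -108.27 dB
∠L = 0.00° − 147.09° = -147.09°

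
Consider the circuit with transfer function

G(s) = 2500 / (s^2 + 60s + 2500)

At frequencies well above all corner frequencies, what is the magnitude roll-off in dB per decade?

Each pole contributes −20 dB/decade at high frequency; each zero contributes +20 dB/decade.
Net: 0 zero(s) − 2 pole(s) → -40 dB/decade.

-40 dB/decade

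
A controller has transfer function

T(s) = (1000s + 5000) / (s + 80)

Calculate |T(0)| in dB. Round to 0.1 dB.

T(0) = 5000 / 80 = 62.5
20 log₁₀(62.5) ≈ 35.92 dB

35.9 dB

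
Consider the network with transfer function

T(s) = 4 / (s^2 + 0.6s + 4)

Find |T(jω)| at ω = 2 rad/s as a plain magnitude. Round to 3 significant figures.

3.33

At s = jω = j2:
quadratic: (j2)² + 0.6·j2 + 4 = 0 + j1.2 → |·| ≈ 1.2, ∠ ≈ 90.00°
|T| = 4 / 1.2 ≈ 3.3333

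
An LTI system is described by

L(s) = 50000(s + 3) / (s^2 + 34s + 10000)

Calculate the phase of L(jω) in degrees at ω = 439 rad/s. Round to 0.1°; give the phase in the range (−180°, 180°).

At s = jω = j439:
zero (s+3): 3 + j439 → |·| = √(3²+439²) = √192730 ≈ 439.01, ∠ = arctan(439/3) ≈ 89.61°
quadratic: (j439)² + 34·j439 + 10000 = -182721 + j14926 → |·| ≈ 1.8333e+05, ∠ ≈ 175.33°
∠L = 89.61° − 175.33° = -85.72°

-85.7°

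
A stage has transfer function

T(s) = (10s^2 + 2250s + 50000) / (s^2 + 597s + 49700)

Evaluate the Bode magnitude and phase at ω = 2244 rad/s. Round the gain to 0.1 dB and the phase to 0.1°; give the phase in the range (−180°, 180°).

19.8 dB, 9.3°

Substitute s = j2244:
Numerator: 10(j2244)^2 + 2250(j2244) + 50000 = -50305360 + j5049000
Denominator: (j2244)^2 + 597(j2244) + 49700 = -4985836 + j1339668
|N| = √(50305360² + 5049000²) ≈ 5.0558e+07, ∠N ≈ 174.27°
|D| = √(4985836² + 1339668²) ≈ 5.1627e+06, ∠D ≈ 164.96°
|T| = 5.0558e+07 / 5.1627e+06 ≈ 9.7929
Gain = 20 log₁₀(9.7929) ≈ 19.82 dB
∠T = 174.27° − 164.96° = 9.31°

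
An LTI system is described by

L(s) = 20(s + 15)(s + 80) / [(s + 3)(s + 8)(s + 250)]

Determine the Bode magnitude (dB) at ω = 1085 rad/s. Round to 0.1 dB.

-34.9 dB

At s = jω = j1085:
zero (s+15): 15 + j1085 → |·| = √(15²+1085²) = √1177450 ≈ 1085.1, ∠ = arctan(1085/15) ≈ 89.21°
zero (s+80): 80 + j1085 → |·| = √(80²+1085²) = √1183625 ≈ 1087.9, ∠ = arctan(1085/80) ≈ 85.78°
pole (s+3): 3 + j1085 → |·| = √(3²+1085²) = √1177234 ≈ 1085, ∠ = arctan(1085/3) ≈ 89.84°
pole (s+8): 8 + j1085 → |·| = √(8²+1085²) = √1177289 ≈ 1085, ∠ = arctan(1085/8) ≈ 89.58°
pole (s+250): 250 + j1085 → |·| = √(250²+1085²) = √1239725 ≈ 1113.4, ∠ = arctan(1085/250) ≈ 77.02°
|L| = 20 · 1.1805e+06 / 1.3107e+09 ≈ 0.018013
Gain = 20 log₁₀(0.018013) ≈ -34.89 dB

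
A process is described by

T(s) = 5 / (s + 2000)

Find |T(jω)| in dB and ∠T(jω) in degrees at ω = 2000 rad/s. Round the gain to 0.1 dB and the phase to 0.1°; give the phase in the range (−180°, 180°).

-55.1 dB, -45.0°

At s = jω = j2000:
pole (s+2000): 2000 + j2000 → |·| = √(2000²+2000²) = √8000000 ≈ 2828.4, ∠ = arctan(2000/2000) ≈ 45.00°
|T| = 5 / 2828.4 ≈ 0.0017678
Gain = 20 log₁₀(0.0017678) ≈ -55.05 dB
∠T = 0.00° − 45.00° = -45.00°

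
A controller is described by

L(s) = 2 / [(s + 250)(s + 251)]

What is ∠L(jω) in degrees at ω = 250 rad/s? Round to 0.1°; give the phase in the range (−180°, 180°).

At s = jω = j250:
pole (s+250): 250 + j250 → |·| = √(250²+250²) = √125000 ≈ 353.55, ∠ = arctan(250/250) ≈ 45.00°
pole (s+251): 251 + j250 → |·| = √(251²+250²) = √125501 ≈ 354.26, ∠ = arctan(250/251) ≈ 44.89°
∠L = 0.00° − 89.89° = -89.89°

-89.9°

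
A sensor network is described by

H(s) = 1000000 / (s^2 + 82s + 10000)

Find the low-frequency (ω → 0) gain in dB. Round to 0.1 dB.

40.0 dB

H(0) = 1000000 / 10000 = 100
20 log₁₀(100) ≈ 40.00 dB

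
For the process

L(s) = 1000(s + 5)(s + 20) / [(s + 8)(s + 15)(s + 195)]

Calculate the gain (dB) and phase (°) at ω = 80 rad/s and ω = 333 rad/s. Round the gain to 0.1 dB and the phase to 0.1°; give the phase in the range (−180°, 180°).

ω = 80: 13.6 dB, -23.6°; ω = 333: 8.3 dB, -60.0°

At s = jω = j80:
zero (s+5): 5 + j80 → |·| = √(5²+80²) = √6425 ≈ 80.156, ∠ = arctan(80/5) ≈ 86.42°
zero (s+20): 20 + j80 → |·| = √(20²+80²) = √6800 ≈ 82.462, ∠ = arctan(80/20) ≈ 75.96°
pole (s+8): 8 + j80 → |·| = √(8²+80²) = √6464 ≈ 80.399, ∠ = arctan(80/8) ≈ 84.29°
pole (s+15): 15 + j80 → |·| = √(15²+80²) = √6625 ≈ 81.394, ∠ = arctan(80/15) ≈ 79.38°
pole (s+195): 195 + j80 → |·| = √(195²+80²) = √44425 ≈ 210.77, ∠ = arctan(80/195) ≈ 22.31°
|L| = 1000 · 6609.8 / 1.3793e+06 ≈ 4.7921
Gain = 20 log₁₀(4.7921) ≈ 13.61 dB
∠L = 162.38° − 185.98° = -23.60°

At s = jω = j333:
zero (s+5): 5 + j333 → |·| = √(5²+333²) = √110914 ≈ 333.04, ∠ = arctan(333/5) ≈ 89.14°
zero (s+20): 20 + j333 → |·| = √(20²+333²) = √111289 ≈ 333.6, ∠ = arctan(333/20) ≈ 86.56°
pole (s+8): 8 + j333 → |·| = √(8²+333²) = √110953 ≈ 333.1, ∠ = arctan(333/8) ≈ 88.62°
pole (s+15): 15 + j333 → |·| = √(15²+333²) = √111114 ≈ 333.34, ∠ = arctan(333/15) ≈ 87.42°
pole (s+195): 195 + j333 → |·| = √(195²+333²) = √148914 ≈ 385.89, ∠ = arctan(333/195) ≈ 59.65°
|L| = 1000 · 1.111e+05 / 4.2848e+07 ≈ 2.5929
Gain = 20 log₁₀(2.5929) ≈ 8.28 dB
∠L = 175.70° − 235.69° = -59.99°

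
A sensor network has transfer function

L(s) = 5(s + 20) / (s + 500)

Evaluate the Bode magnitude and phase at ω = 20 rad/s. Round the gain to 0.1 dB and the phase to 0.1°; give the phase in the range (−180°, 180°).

-11.0 dB, 42.7°

At s = jω = j20:
zero (s+20): 20 + j20 → |·| = √(20²+20²) = √800 ≈ 28.284, ∠ = arctan(20/20) ≈ 45.00°
pole (s+500): 500 + j20 → |·| = √(500²+20²) = √250400 ≈ 500.4, ∠ = arctan(20/500) ≈ 2.29°
|L| = 5 · 28.284 / 500.4 ≈ 0.28261
Gain = 20 log₁₀(0.28261) ≈ -10.98 dB
∠L = 45.00° − 2.29° = 42.71°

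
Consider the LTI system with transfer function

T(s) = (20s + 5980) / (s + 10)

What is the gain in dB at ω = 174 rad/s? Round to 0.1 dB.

32.0 dB

Substitute s = j174:
Numerator: 20(j174) + 5980 = 5980 + j3480
Denominator: (j174) + 10 = 10 + j174
|N| = √(5980² + 3480²) ≈ 6918.9, ∠N ≈ 30.20°
|D| = √(10² + 174²) ≈ 174.29, ∠D ≈ 86.71°
|T| = 6918.9 / 174.29 ≈ 39.698
Gain = 20 log₁₀(39.698) ≈ 31.98 dB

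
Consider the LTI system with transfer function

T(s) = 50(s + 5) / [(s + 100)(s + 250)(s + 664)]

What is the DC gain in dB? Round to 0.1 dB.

-96.4 dB

T(0) = 50·5 / (100·250·664) ≈ 1.506e-05
20 log₁₀(1.506e-05) ≈ -96.44 dB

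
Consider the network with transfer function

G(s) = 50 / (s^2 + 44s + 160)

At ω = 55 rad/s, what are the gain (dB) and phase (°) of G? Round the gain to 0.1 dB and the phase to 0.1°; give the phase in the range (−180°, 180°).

-37.5 dB, -139.8°

Substitute s = j55:
Numerator: 50 = 50 + j0
Denominator: (j55)^2 + 44(j55) + 160 = -2865 + j2420
|N| = √(50² + 0²) ≈ 50, ∠N ≈ 0.00°
|D| = √(2865² + 2420²) ≈ 3750.3, ∠D ≈ 139.81°
|G| = 50 / 3750.3 ≈ 0.013332
Gain = 20 log₁₀(0.013332) ≈ -37.50 dB
∠G = 0.00° − 139.81° = -139.81°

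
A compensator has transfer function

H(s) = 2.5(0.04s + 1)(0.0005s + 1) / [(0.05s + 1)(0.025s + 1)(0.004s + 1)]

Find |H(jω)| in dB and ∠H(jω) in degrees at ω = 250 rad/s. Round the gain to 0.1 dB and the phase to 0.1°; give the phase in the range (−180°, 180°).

At ω = 250 rad/s:
zero (1 + j250·0.04) = 1 + j10 → |·| ≈ 10.05, ∠ ≈ 84.29°
zero (1 + j250·0.0005) = 1 + j0.125 → |·| ≈ 1.0078, ∠ ≈ 7.13°
pole (1 + j250·0.05) = 1 + j12.5 → |·| ≈ 12.54, ∠ ≈ 85.43°
pole (1 + j250·0.025) = 1 + j6.25 → |·| ≈ 6.3295, ∠ ≈ 80.91°
pole (1 + j250·0.004) = 1 + j1 → |·| ≈ 1.4142, ∠ ≈ 45.00°
|H| = 2.5 · 10.05 · 1.0078 / (12.54 · 6.3295 · 1.4142) ≈ 0.22558
Gain = 20 log₁₀(0.22558) ≈ -12.93 dB
∠H = (84.29° + 7.13°) − (85.43° + 80.91° + 45.00°) = -119.92°

-12.9 dB, -119.9°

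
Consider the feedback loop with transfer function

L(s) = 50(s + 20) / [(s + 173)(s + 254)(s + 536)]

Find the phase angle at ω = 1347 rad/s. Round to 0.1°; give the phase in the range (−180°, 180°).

At s = jω = j1347:
zero (s+20): 20 + j1347 → |·| = √(20²+1347²) = √1814809 ≈ 1347.1, ∠ = arctan(1347/20) ≈ 89.15°
pole (s+173): 173 + j1347 → |·| = √(173²+1347²) = √1844338 ≈ 1358.1, ∠ = arctan(1347/173) ≈ 82.68°
pole (s+254): 254 + j1347 → |·| = √(254²+1347²) = √1878925 ≈ 1370.7, ∠ = arctan(1347/254) ≈ 79.32°
pole (s+536): 536 + j1347 → |·| = √(536²+1347²) = √2101705 ≈ 1449.7, ∠ = arctan(1347/536) ≈ 68.30°
∠L = 89.15° − 230.30° = -141.15°

-141.2°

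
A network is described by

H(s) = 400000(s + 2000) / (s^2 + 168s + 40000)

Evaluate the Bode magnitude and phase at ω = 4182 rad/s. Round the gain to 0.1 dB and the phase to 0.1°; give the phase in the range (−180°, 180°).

At s = jω = j4182:
zero (s+2000): 2000 + j4182 → |·| = √(2000²+4182²) = √21489124 ≈ 4635.6, ∠ = arctan(4182/2000) ≈ 64.44°
quadratic: (j4182)² + 168·j4182 + 40000 = -17449124 + j702576 → |·| ≈ 1.7463e+07, ∠ ≈ 177.69°
|H| = 400000 · 4635.6 / 1.7463e+07 ≈ 106.18
Gain = 20 log₁₀(106.18) ≈ 40.52 dB
∠H = 64.44° − 177.69° = -113.25°

40.5 dB, -113.3°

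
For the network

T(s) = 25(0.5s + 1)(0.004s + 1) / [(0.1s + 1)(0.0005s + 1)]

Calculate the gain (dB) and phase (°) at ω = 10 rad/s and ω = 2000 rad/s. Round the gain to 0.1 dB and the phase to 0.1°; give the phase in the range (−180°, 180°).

At ω = 10 rad/s:
zero (1 + j10·0.5) = 1 + j5 → |·| ≈ 5.099, ∠ ≈ 78.69°
zero (1 + j10·0.004) = 1 + j0.04 → |·| ≈ 1.0008, ∠ ≈ 2.29°
pole (1 + j10·0.1) = 1 + j1 → |·| ≈ 1.4142, ∠ ≈ 45.00°
pole (1 + j10·0.0005) = 1 + j0.005 → |·| ≈ 1, ∠ ≈ 0.29°
|T| = 25 · 5.099 · 1.0008 / (1.4142 · 1) ≈ 90.211
Gain = 20 log₁₀(90.211) ≈ 39.11 dB
∠T = (78.69° + 2.29°) − (45.00° + 0.29°) = 35.69°

At ω = 2000 rad/s:
zero (1 + j2000·0.5) = 1 + j1000 → |·| ≈ 1000, ∠ ≈ 89.94°
zero (1 + j2000·0.004) = 1 + j8 → |·| ≈ 8.0623, ∠ ≈ 82.87°
pole (1 + j2000·0.1) = 1 + j200 → |·| ≈ 200, ∠ ≈ 89.71°
pole (1 + j2000·0.0005) = 1 + j1 → |·| ≈ 1.4142, ∠ ≈ 45.00°
|T| = 25 · 1000 · 8.0623 / (200 · 1.4142) ≈ 712.62
Gain = 20 log₁₀(712.62) ≈ 57.06 dB
∠T = (89.94° + 82.87°) − (89.71° + 45.00°) = 38.10°

ω = 10: 39.1 dB, 35.7°; ω = 2000: 57.1 dB, 38.1°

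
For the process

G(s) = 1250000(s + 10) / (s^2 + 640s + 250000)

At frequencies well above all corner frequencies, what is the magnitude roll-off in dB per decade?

Each pole contributes −20 dB/decade at high frequency; each zero contributes +20 dB/decade.
Net: 1 zero(s) − 2 pole(s) → -20 dB/decade.

-20 dB/decade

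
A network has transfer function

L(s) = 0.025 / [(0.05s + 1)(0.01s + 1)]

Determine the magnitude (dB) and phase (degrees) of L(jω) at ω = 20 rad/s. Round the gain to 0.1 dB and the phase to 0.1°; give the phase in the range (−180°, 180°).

At ω = 20 rad/s:
pole (1 + j20·0.05) = 1 + j1 → |·| ≈ 1.4142, ∠ ≈ 45.00°
pole (1 + j20·0.01) = 1 + j0.2 → |·| ≈ 1.0198, ∠ ≈ 11.31°
|L| = 0.025 · 1 / (1.4142 · 1.0198) ≈ 0.017335
Gain = 20 log₁₀(0.017335) ≈ -35.22 dB
∠L = (0°) − (45.00° + 11.31°) = -56.31°

-35.2 dB, -56.3°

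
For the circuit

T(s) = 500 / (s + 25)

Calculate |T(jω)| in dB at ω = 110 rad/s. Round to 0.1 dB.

At s = jω = j110:
pole (s+25): 25 + j110 → |·| = √(25²+110²) = √12725 ≈ 112.81, ∠ = arctan(110/25) ≈ 77.20°
|T| = 500 / 112.81 ≈ 4.4322
Gain = 20 log₁₀(4.4322) ≈ 12.93 dB

12.9 dB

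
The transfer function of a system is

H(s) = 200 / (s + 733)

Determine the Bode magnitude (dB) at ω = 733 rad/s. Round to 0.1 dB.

-14.3 dB

At s = jω = j733:
pole (s+733): 733 + j733 → |·| = √(733²+733²) = √1074578 ≈ 1036.6, ∠ = arctan(733/733) ≈ 45.00°
|H| = 200 / 1036.6 ≈ 0.19294
Gain = 20 log₁₀(0.19294) ≈ -14.29 dB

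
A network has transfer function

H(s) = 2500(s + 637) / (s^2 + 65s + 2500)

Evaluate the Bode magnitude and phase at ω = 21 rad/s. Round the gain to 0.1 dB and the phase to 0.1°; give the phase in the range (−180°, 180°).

At s = jω = j21:
zero (s+637): 637 + j21 → |·| = √(637²+21²) = √406210 ≈ 637.35, ∠ = arctan(21/637) ≈ 1.89°
quadratic: (j21)² + 65·j21 + 2500 = 2059 + j1365 → |·| ≈ 2470.4, ∠ ≈ 33.54°
|H| = 2500 · 637.35 / 2470.4 ≈ 644.99
Gain = 20 log₁₀(644.99) ≈ 56.19 dB
∠H = 1.89° − 33.54° = -31.65°

56.2 dB, -31.7°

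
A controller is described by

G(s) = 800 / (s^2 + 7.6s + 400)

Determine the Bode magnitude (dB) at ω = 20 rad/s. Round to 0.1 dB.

At s = jω = j20:
quadratic: (j20)² + 7.6·j20 + 400 = 0 + j152 → |·| ≈ 152, ∠ ≈ 90.00°
|G| = 800 / 152 ≈ 5.2632
Gain = 20 log₁₀(5.2632) ≈ 14.42 dB

14.4 dB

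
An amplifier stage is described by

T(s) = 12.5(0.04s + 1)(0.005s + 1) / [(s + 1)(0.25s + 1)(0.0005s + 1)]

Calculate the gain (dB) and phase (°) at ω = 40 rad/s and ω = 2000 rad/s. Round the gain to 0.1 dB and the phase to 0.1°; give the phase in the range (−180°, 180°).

ω = 40: -24.5 dB, -104.7°; ω = 2000: -43.0 dB, -51.3°

At ω = 40 rad/s:
zero (1 + j40·0.04) = 1 + j1.6 → |·| ≈ 1.8868, ∠ ≈ 57.99°
zero (1 + j40·0.005) = 1 + j0.2 → |·| ≈ 1.0198, ∠ ≈ 11.31°
pole (1 + j40·1) = 1 + j40 → |·| ≈ 40.012, ∠ ≈ 88.57°
pole (1 + j40·0.25) = 1 + j10 → |·| ≈ 10.05, ∠ ≈ 84.29°
pole (1 + j40·0.0005) = 1 + j0.02 → |·| ≈ 1.0002, ∠ ≈ 1.15°
|T| = 12.5 · 1.8868 · 1.0198 / (40.012 · 10.05 · 1.0002) ≈ 0.059801
Gain = 20 log₁₀(0.059801) ≈ -24.47 dB
∠T = (57.99° + 11.31°) − (88.57° + 84.29° + 1.15°) = -104.71°

At ω = 2000 rad/s:
zero (1 + j2000·0.04) = 1 + j80 → |·| ≈ 80.006, ∠ ≈ 89.28°
zero (1 + j2000·0.005) = 1 + j10 → |·| ≈ 10.05, ∠ ≈ 84.29°
pole (1 + j2000·1) = 1 + j2000 → |·| ≈ 2000, ∠ ≈ 89.97°
pole (1 + j2000·0.25) = 1 + j500 → |·| ≈ 500, ∠ ≈ 89.89°
pole (1 + j2000·0.0005) = 1 + j1 → |·| ≈ 1.4142, ∠ ≈ 45.00°
|T| = 12.5 · 80.006 · 10.05 / (2000 · 500 · 1.4142) ≈ 0.007107
Gain = 20 log₁₀(0.007107) ≈ -42.97 dB
∠T = (89.28° + 84.29°) − (89.97° + 89.89° + 45.00°) = -51.29°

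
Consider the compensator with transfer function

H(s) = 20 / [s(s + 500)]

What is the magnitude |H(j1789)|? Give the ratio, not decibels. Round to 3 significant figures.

6.02e-06

At s = jω = j1789:
pole (s+500): 500 + j1789 → |·| = √(500²+1789²) = √3450521 ≈ 1857.6, ∠ = arctan(1789/500) ≈ 74.39°
pole at origin: |s| = 1789, ∠ = 90.00° (in denominator)
|H| = 20 / 3.3232e+06 ≈ 6.0183e-06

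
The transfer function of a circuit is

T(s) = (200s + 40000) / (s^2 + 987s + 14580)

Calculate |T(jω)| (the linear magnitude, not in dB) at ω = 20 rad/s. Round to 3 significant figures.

Substitute s = j20:
Numerator: 200(j20) + 40000 = 40000 + j4000
Denominator: (j20)^2 + 987(j20) + 14580 = 14180 + j19740
|N| = √(40000² + 4000²) ≈ 40200, ∠N ≈ 5.71°
|D| = √(14180² + 19740²) ≈ 24305, ∠D ≈ 54.31°
|T| = 40200 / 24305 ≈ 1.654

1.65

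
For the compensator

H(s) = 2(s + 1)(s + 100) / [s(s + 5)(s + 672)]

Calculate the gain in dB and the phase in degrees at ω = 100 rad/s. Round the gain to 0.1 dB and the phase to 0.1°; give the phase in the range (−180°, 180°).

-47.6 dB, -51.2°

At s = jω = j100:
zero (s+1): 1 + j100 → |·| = √(1²+100²) = √10001 ≈ 100, ∠ = arctan(100/1) ≈ 89.43°
zero (s+100): 100 + j100 → |·| = √(100²+100²) = √20000 ≈ 141.42, ∠ = arctan(100/100) ≈ 45.00°
pole (s+5): 5 + j100 → |·| = √(5²+100²) = √10025 ≈ 100.12, ∠ = arctan(100/5) ≈ 87.14°
pole (s+672): 672 + j100 → |·| = √(672²+100²) = √461584 ≈ 679.4, ∠ = arctan(100/672) ≈ 8.46°
pole at origin: |s| = 100, ∠ = 90.00° (in denominator)
|H| = 2 · 14142 / 6.8022e+06 ≈ 0.0041581
Gain = 20 log₁₀(0.0041581) ≈ -47.62 dB
∠H = 134.43° − 185.60° = -51.17°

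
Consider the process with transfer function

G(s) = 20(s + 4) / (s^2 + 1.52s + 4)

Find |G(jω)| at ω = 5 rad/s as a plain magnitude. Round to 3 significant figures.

5.73

At s = jω = j5:
zero (s+4): 4 + j5 → |·| = √(4²+5²) = √41 ≈ 6.4031, ∠ = arctan(5/4) ≈ 51.34°
quadratic: (j5)² + 1.52·j5 + 4 = -21 + j7.6 → |·| ≈ 22.333, ∠ ≈ 160.10°
|G| = 20 · 6.4031 / 22.333 ≈ 5.7342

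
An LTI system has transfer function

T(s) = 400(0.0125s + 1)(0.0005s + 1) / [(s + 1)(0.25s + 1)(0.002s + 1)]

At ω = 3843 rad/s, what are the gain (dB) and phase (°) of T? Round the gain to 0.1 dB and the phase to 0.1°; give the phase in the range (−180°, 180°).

At ω = 3843 rad/s:
zero (1 + j3843·0.0125) = 1 + j48.0375 → |·| ≈ 48.048, ∠ ≈ 88.81°
zero (1 + j3843·0.0005) = 1 + j1.9215 → |·| ≈ 2.1661, ∠ ≈ 62.51°
pole (1 + j3843·1) = 1 + j3843 → |·| ≈ 3843, ∠ ≈ 89.99°
pole (1 + j3843·0.25) = 1 + j960.75 → |·| ≈ 960.75, ∠ ≈ 89.94°
pole (1 + j3843·0.002) = 1 + j7.686 → |·| ≈ 7.7508, ∠ ≈ 82.59°
|T| = 400 · 48.048 · 2.1661 / (3843 · 960.75 · 7.7508) ≈ 0.0014547
Gain = 20 log₁₀(0.0014547) ≈ -56.74 dB
∠T = (88.81° + 62.51°) − (89.99° + 89.94° + 82.59°) = -111.20°

-56.7 dB, -111.2°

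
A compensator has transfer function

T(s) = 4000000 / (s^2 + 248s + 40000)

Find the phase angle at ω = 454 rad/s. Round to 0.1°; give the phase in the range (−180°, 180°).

At s = jω = j454:
quadratic: (j454)² + 248·j454 + 40000 = -166116 + j112592 → |·| ≈ 2.0068e+05, ∠ ≈ 145.87°
∠T = 0.00° − 145.87° = -145.87°

-145.9°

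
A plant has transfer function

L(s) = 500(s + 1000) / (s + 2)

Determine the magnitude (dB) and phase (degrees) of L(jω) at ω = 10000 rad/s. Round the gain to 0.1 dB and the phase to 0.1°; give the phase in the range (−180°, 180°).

54.0 dB, -5.7°

At s = jω = j10000:
zero (s+1000): 1000 + j10000 → |·| = √(1000²+10000²) = √101000000 ≈ 10050, ∠ = arctan(10000/1000) ≈ 84.29°
pole (s+2): 2 + j10000 → |·| = √(2²+10000²) = √100000004 ≈ 10000, ∠ = arctan(10000/2) ≈ 89.99°
|L| = 500 · 10050 / 10000 ≈ 502.5
Gain = 20 log₁₀(502.5) ≈ 54.02 dB
∠L = 84.29° − 89.99° = -5.70°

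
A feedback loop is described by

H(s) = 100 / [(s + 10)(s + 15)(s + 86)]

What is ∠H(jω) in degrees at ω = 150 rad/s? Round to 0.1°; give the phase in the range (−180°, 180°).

At s = jω = j150:
pole (s+10): 10 + j150 → |·| = √(10²+150²) = √22600 ≈ 150.33, ∠ = arctan(150/10) ≈ 86.19°
pole (s+15): 15 + j150 → |·| = √(15²+150²) = √22725 ≈ 150.75, ∠ = arctan(150/15) ≈ 84.29°
pole (s+86): 86 + j150 → |·| = √(86²+150²) = √29896 ≈ 172.9, ∠ = arctan(150/86) ≈ 60.17°
∠H = 0.00° − 230.65° = -230.65° ≡ 129.35° (principal value)

129.4°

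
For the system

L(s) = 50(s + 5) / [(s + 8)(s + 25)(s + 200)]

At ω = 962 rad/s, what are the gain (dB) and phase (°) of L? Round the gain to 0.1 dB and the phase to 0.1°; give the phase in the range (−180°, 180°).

At s = jω = j962:
zero (s+5): 5 + j962 → |·| = √(5²+962²) = √925469 ≈ 962.01, ∠ = arctan(962/5) ≈ 89.70°
pole (s+8): 8 + j962 → |·| = √(8²+962²) = √925508 ≈ 962.03, ∠ = arctan(962/8) ≈ 89.52°
pole (s+25): 25 + j962 → |·| = √(25²+962²) = √926069 ≈ 962.32, ∠ = arctan(962/25) ≈ 88.51°
pole (s+200): 200 + j962 → |·| = √(200²+962²) = √965444 ≈ 982.57, ∠ = arctan(962/200) ≈ 78.26°
|L| = 50 · 962.01 / 9.0964e+08 ≈ 5.2879e-05
Gain = 20 log₁₀(5.2879e-05) ≈ -85.53 dB
∠L = 89.70° − 256.29° = -166.59°

-85.5 dB, -166.6°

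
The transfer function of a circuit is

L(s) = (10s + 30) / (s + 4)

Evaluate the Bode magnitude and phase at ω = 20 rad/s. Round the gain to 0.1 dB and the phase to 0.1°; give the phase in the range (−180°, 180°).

Substitute s = j20:
Numerator: 10(j20) + 30 = 30 + j200
Denominator: (j20) + 4 = 4 + j20
|N| = √(30² + 200²) ≈ 202.24, ∠N ≈ 81.47°
|D| = √(4² + 20²) ≈ 20.396, ∠D ≈ 78.69°
|L| = 202.24 / 20.396 ≈ 9.9157
Gain = 20 log₁₀(9.9157) ≈ 19.93 dB
∠L = 81.47° − 78.69° = 2.78°

19.9 dB, 2.8°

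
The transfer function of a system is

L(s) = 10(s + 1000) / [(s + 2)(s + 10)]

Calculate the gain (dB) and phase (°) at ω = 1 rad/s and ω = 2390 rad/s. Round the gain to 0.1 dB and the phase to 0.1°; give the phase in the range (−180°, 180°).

ω = 1: 53.0 dB, -32.2°; ω = 2390: -46.9 dB, -112.4°

At s = jω = j1:
zero (s+1000): 1000 + j1 → |·| = √(1000²+1²) = √1000001 ≈ 1000, ∠ = arctan(1/1000) ≈ 0.06°
pole (s+2): 2 + j1 → |·| = √(2²+1²) = √5 ≈ 2.2361, ∠ = arctan(1/2) ≈ 26.57°
pole (s+10): 10 + j1 → |·| = √(10²+1²) = √101 ≈ 10.05, ∠ = arctan(1/10) ≈ 5.71°
|L| = 10 · 1000 / 22.473 ≈ 444.98
Gain = 20 log₁₀(444.98) ≈ 52.97 dB
∠L = 0.06° − 32.28° = -32.22°

At s = jω = j2390:
zero (s+1000): 1000 + j2390 → |·| = √(1000²+2390²) = √6712100 ≈ 2590.8, ∠ = arctan(2390/1000) ≈ 67.30°
pole (s+2): 2 + j2390 → |·| = √(2²+2390²) = √5712104 ≈ 2390, ∠ = arctan(2390/2) ≈ 89.95°
pole (s+10): 10 + j2390 → |·| = √(10²+2390²) = √5712200 ≈ 2390, ∠ = arctan(2390/10) ≈ 89.76°
|L| = 10 · 2590.8 / 5.7121e+06 ≈ 0.0045356
Gain = 20 log₁₀(0.0045356) ≈ -46.87 dB
∠L = 67.30° − 179.71° = -112.41°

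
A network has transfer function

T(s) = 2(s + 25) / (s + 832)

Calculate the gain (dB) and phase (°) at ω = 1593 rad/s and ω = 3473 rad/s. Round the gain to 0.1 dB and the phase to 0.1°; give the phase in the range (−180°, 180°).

ω = 1593: 5.0 dB, 26.7°; ω = 3473: 5.8 dB, 13.1°

At s = jω = j1593:
zero (s+25): 25 + j1593 → |·| = √(25²+1593²) = √2538274 ≈ 1593.2, ∠ = arctan(1593/25) ≈ 89.10°
pole (s+832): 832 + j1593 → |·| = √(832²+1593²) = √3229873 ≈ 1797.2, ∠ = arctan(1593/832) ≈ 62.42°
|T| = 2 · 1593.2 / 1797.2 ≈ 1.773
Gain = 20 log₁₀(1.773) ≈ 4.97 dB
∠T = 89.10° − 62.42° = 26.68°

At s = jω = j3473:
zero (s+25): 25 + j3473 → |·| = √(25²+3473²) = √12062354 ≈ 3473.1, ∠ = arctan(3473/25) ≈ 89.59°
pole (s+832): 832 + j3473 → |·| = √(832²+3473²) = √12753953 ≈ 3571.3, ∠ = arctan(3473/832) ≈ 76.53°
|T| = 2 · 3473.1 / 3571.3 ≈ 1.945
Gain = 20 log₁₀(1.945) ≈ 5.78 dB
∠T = 89.59° − 76.53° = 13.06°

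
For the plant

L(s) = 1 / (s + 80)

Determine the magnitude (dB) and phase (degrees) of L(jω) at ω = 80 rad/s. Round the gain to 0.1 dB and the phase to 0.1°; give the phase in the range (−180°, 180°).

At s = jω = j80:
pole (s+80): 80 + j80 → |·| = √(80²+80²) = √12800 ≈ 113.14, ∠ = arctan(80/80) ≈ 45.00°
|L| = 1 / 113.14 ≈ 0.0088386
Gain = 20 log₁₀(0.0088386) ≈ -41.07 dB
∠L = 0.00° − 45.00° = -45.00°

-41.1 dB, -45.0°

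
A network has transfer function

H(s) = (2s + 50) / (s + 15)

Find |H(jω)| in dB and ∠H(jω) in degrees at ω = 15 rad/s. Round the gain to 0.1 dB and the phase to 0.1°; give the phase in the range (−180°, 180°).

Substitute s = j15:
Numerator: 2(j15) + 50 = 50 + j30
Denominator: (j15) + 15 = 15 + j15
|N| = √(50² + 30²) ≈ 58.31, ∠N ≈ 30.96°
|D| = √(15² + 15²) ≈ 21.213, ∠D ≈ 45.00°
|H| = 58.31 / 21.213 ≈ 2.7488
Gain = 20 log₁₀(2.7488) ≈ 8.78 dB
∠H = 30.96° − 45.00° = -14.04°

8.8 dB, -14.0°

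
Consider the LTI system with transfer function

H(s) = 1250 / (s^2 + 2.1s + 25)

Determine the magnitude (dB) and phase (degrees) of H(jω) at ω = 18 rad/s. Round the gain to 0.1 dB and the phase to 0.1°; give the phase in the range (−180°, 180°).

At s = jω = j18:
quadratic: (j18)² + 2.1·j18 + 25 = -299 + j37.8 → |·| ≈ 301.38, ∠ ≈ 172.79°
|H| = 1250 / 301.38 ≈ 4.1476
Gain = 20 log₁₀(4.1476) ≈ 12.36 dB
∠H = 0.00° − 172.79° = -172.79°

12.4 dB, -172.8°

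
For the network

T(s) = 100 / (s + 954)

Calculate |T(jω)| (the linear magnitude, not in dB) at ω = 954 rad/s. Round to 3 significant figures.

At s = jω = j954:
pole (s+954): 954 + j954 → |·| = √(954²+954²) = √1820232 ≈ 1349.2, ∠ = arctan(954/954) ≈ 45.00°
|T| = 100 / 1349.2 ≈ 0.074118

0.0741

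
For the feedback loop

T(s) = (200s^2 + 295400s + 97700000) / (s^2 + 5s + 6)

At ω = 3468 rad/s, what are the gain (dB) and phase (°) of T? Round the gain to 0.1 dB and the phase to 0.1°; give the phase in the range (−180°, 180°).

Substitute s = j3468:
Numerator: 200(j3468)^2 + 295400(j3468) + 97700000 = -2307704800 + j1024447200
Denominator: (j3468)^2 + 5(j3468) + 6 = -12027018 + j17340
|N| = √(2307704800² + 1024447200²) ≈ 2.5249e+09, ∠N ≈ 156.06°
|D| = √(12027018² + 17340²) ≈ 1.2027e+07, ∠D ≈ 179.92°
|T| = 2.5249e+09 / 1.2027e+07 ≈ 209.94
Gain = 20 log₁₀(209.94) ≈ 46.44 dB
∠T = 156.06° − 179.92° = -23.86°

46.4 dB, -23.9°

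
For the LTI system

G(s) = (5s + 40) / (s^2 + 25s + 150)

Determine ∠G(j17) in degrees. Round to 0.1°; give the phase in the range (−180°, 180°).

-43.3°

Substitute s = j17:
Numerator: 5(j17) + 40 = 40 + j85
Denominator: (j17)^2 + 25(j17) + 150 = -139 + j425
|N| = √(40² + 85²) ≈ 93.941, ∠N ≈ 64.80°
|D| = √(139² + 425²) ≈ 447.15, ∠D ≈ 108.11°
∠G = 64.80° − 108.11° = -43.31°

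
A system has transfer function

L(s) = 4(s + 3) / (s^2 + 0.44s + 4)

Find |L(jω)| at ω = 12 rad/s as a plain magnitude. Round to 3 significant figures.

At s = jω = j12:
zero (s+3): 3 + j12 → |·| = √(3²+12²) = √153 ≈ 12.369, ∠ = arctan(12/3) ≈ 75.96°
quadratic: (j12)² + 0.44·j12 + 4 = -140 + j5.28 → |·| ≈ 140.1, ∠ ≈ 177.84°
|L| = 4 · 12.369 / 140.1 ≈ 0.35315

0.353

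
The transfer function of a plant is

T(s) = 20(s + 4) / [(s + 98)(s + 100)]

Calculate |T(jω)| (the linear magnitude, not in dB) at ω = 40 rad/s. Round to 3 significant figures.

0.0705

At s = jω = j40:
zero (s+4): 4 + j40 → |·| = √(4²+40²) = √1616 ≈ 40.2, ∠ = arctan(40/4) ≈ 84.29°
pole (s+98): 98 + j40 → |·| = √(98²+40²) = √11204 ≈ 105.85, ∠ = arctan(40/98) ≈ 22.20°
pole (s+100): 100 + j40 → |·| = √(100²+40²) = √11600 ≈ 107.7, ∠ = arctan(40/100) ≈ 21.80°
|T| = 20 · 40.2 / 11400 ≈ 0.070526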